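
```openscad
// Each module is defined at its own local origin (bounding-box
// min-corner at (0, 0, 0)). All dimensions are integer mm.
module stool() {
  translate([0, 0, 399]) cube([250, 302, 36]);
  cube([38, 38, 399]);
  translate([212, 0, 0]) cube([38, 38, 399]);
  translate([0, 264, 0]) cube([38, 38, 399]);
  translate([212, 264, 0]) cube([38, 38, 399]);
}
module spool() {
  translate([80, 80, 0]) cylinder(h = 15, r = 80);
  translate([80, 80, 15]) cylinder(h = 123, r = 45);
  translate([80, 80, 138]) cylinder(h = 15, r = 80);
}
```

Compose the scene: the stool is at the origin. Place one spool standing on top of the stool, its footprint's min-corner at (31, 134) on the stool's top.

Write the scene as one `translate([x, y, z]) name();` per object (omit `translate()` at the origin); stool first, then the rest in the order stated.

stool();
translate([31, 134, 435]) spool();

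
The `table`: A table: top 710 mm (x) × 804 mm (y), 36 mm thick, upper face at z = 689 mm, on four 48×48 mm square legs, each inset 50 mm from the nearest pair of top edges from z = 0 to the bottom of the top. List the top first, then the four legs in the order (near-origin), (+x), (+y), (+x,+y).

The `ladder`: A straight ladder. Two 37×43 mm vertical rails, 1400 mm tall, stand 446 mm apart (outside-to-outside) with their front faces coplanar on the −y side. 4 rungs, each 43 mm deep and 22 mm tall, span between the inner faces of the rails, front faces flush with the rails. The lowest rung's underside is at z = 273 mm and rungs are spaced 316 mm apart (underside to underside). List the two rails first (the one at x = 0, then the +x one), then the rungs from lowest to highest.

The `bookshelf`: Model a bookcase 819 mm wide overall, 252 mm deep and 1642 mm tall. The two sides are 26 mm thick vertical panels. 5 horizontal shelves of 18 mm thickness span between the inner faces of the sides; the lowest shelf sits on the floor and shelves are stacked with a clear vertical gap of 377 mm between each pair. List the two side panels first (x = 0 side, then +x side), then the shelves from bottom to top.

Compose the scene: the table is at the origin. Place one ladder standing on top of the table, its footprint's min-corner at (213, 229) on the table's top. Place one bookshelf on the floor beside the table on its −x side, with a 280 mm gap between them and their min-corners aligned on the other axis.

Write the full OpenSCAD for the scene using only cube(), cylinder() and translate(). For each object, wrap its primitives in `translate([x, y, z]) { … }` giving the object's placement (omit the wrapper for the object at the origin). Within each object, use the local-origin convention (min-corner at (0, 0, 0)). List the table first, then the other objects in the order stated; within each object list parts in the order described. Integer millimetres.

translate([0, 0, 653]) cube([710, 804, 36]);
translate([50, 50, 0]) cube([48, 48, 653]);
translate([612, 50, 0]) cube([48, 48, 653]);
translate([50, 706, 0]) cube([48, 48, 653]);
translate([612, 706, 0]) cube([48, 48, 653]);
translate([213, 229, 689]) {
  cube([37, 43, 1400]);
  translate([409, 0, 0]) cube([37, 43, 1400]);
  translate([37, 0, 273]) cube([372, 43, 22]);
  translate([37, 0, 589]) cube([372, 43, 22]);
  translate([37, 0, 905]) cube([372, 43, 22]);
  translate([37, 0, 1221]) cube([372, 43, 22]);
}
translate([-1099, 0, 0]) {
  cube([26, 252, 1642]);
  translate([793, 0, 0]) cube([26, 252, 1642]);
  translate([26, 0, 0]) cube([767, 252, 18]);
  translate([26, 0, 395]) cube([767, 252, 18]);
  translate([26, 0, 790]) cube([767, 252, 18]);
  translate([26, 0, 1185]) cube([767, 252, 18]);
  translate([26, 0, 1580]) cube([767, 252, 18]);
}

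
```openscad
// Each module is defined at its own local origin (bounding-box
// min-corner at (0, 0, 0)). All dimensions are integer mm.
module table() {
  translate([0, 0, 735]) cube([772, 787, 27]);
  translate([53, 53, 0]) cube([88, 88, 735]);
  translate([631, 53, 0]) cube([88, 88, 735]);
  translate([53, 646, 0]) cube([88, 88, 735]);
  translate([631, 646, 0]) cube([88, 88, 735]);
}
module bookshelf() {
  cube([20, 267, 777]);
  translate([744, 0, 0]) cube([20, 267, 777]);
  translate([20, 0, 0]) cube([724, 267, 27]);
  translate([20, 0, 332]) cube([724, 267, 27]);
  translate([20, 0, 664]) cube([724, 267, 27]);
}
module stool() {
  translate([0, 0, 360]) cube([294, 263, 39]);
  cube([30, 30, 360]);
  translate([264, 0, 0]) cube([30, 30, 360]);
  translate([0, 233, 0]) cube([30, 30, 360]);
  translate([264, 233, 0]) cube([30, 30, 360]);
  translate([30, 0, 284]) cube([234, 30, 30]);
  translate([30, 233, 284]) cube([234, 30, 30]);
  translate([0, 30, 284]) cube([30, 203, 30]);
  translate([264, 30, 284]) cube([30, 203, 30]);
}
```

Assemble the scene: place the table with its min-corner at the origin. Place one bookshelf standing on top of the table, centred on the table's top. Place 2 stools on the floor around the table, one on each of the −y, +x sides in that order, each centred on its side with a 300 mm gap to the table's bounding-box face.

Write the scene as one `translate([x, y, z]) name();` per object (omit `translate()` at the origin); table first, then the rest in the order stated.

table();
translate([4, 260, 762]) bookshelf();
translate([239, -563, 0]) stool();
translate([1072, 262, 0]) stool();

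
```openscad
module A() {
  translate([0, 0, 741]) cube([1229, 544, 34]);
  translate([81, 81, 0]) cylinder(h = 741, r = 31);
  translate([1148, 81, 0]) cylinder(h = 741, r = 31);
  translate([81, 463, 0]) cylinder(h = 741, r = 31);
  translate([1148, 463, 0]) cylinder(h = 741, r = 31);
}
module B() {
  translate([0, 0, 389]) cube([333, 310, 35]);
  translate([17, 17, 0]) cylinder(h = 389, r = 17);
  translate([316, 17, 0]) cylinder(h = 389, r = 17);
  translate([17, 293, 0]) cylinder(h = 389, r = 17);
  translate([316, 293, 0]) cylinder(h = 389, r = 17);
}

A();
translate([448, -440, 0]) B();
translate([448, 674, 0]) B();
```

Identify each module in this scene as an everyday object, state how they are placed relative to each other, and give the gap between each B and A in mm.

A is a table. B is a stool. Two stools sit around the table at the −y, +y sides. The gap between each stool and the table is 130 mm.

Each stool's nearest face is 130 mm from the table's bounding box.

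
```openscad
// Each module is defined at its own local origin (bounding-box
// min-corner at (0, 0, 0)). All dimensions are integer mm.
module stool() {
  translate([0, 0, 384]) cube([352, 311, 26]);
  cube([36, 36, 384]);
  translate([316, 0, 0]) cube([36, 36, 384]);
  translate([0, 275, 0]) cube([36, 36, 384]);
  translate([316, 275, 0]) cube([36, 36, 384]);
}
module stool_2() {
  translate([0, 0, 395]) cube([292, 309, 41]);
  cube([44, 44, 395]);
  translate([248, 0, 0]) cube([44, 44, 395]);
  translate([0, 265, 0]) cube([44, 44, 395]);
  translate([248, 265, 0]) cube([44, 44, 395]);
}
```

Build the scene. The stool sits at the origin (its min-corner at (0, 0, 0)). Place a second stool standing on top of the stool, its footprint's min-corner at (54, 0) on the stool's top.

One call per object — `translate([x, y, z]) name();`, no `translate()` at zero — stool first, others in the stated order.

stool();
translate([54, 0, 410]) stool_2();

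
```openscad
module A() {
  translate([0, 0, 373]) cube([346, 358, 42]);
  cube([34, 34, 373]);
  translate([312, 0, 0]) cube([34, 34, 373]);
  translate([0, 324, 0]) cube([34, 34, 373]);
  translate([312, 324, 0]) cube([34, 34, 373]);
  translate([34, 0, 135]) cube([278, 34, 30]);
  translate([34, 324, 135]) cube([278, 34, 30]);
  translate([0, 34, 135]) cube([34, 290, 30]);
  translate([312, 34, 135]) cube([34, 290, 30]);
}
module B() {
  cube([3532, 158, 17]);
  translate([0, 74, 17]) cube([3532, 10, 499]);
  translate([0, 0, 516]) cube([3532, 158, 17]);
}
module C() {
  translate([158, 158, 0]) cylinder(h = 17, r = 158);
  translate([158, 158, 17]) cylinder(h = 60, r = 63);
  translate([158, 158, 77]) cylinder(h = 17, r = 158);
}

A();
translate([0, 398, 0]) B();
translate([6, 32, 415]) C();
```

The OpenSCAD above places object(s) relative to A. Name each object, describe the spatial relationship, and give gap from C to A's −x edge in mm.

A is a stool. B is an I-beam. C is a spool. The I-beam is on the floor beside the stool on its +y side. The spool is on top of the stool. The gap from the spool to the stool's −x edge is 6 mm.

The spool's min-x is at 6; the stool's min-x is 0; gap = 6 mm.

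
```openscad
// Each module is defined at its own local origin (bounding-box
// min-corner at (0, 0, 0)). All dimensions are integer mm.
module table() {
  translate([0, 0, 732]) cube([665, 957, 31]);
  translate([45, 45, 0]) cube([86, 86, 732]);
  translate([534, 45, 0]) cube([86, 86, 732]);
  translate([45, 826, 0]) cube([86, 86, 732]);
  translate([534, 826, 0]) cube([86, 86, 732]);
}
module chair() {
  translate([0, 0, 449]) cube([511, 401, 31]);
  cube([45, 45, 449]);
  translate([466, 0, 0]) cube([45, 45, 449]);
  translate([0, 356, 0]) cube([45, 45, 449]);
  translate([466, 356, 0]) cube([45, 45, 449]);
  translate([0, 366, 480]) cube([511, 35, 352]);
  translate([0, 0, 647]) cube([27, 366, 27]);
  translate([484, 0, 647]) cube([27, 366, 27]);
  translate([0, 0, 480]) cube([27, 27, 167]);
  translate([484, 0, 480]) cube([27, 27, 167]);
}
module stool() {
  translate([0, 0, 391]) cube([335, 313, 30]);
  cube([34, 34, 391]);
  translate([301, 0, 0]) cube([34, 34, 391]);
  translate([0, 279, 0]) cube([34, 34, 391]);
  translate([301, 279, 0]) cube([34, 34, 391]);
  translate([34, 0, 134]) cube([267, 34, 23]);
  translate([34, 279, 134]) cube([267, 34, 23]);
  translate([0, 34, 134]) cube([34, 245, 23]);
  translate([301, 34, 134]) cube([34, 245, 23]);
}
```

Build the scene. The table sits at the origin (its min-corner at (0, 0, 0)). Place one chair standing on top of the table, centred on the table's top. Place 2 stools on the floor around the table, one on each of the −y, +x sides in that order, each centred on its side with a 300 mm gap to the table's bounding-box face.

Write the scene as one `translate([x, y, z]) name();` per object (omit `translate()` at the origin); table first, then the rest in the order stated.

table();
translate([77, 278, 763]) chair();
translate([165, -613, 0]) stool();
translate([965, 322, 0]) stool();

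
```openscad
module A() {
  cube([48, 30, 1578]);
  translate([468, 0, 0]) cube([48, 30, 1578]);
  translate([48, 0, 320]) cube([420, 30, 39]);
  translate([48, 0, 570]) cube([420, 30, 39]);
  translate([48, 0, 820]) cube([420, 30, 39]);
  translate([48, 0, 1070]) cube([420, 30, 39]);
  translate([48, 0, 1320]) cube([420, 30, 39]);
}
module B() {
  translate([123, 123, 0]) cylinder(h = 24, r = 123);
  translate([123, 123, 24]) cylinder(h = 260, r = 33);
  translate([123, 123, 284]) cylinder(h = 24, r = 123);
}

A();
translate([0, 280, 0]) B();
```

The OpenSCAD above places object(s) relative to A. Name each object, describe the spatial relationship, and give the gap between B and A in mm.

The spool's nearest face is 250 mm from the ladder's +y face.

A is a ladder. B is a spool. The spool is on the floor beside the ladder on its +y side. The gap between the spool and the ladder is 250 mm.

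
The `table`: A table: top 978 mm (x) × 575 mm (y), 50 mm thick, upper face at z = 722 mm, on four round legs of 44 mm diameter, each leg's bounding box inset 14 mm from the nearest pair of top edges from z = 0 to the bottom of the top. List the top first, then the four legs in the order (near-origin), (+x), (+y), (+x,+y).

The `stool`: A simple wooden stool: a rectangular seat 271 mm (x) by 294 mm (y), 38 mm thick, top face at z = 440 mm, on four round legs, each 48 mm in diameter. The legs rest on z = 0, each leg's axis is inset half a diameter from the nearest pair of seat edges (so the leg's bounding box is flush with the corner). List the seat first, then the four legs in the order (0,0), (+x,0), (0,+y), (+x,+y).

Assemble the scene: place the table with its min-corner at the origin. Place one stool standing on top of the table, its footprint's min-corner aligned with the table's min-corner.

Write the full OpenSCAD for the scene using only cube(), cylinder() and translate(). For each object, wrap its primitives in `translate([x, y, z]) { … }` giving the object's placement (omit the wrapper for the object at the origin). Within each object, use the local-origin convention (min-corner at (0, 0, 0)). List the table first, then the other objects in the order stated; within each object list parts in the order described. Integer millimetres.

translate([0, 0, 672]) cube([978, 575, 50]);
translate([36, 36, 0]) cylinder(h = 672, r = 22);
translate([942, 36, 0]) cylinder(h = 672, r = 22);
translate([36, 539, 0]) cylinder(h = 672, r = 22);
translate([942, 539, 0]) cylinder(h = 672, r = 22);
translate([0, 0, 722]) {
  translate([0, 0, 402]) cube([271, 294, 38]);
  translate([24, 24, 0]) cylinder(h = 402, r = 24);
  translate([247, 24, 0]) cylinder(h = 402, r = 24);
  translate([24, 270, 0]) cylinder(h = 402, r = 24);
  translate([247, 270, 0]) cylinder(h = 402, r = 24);
}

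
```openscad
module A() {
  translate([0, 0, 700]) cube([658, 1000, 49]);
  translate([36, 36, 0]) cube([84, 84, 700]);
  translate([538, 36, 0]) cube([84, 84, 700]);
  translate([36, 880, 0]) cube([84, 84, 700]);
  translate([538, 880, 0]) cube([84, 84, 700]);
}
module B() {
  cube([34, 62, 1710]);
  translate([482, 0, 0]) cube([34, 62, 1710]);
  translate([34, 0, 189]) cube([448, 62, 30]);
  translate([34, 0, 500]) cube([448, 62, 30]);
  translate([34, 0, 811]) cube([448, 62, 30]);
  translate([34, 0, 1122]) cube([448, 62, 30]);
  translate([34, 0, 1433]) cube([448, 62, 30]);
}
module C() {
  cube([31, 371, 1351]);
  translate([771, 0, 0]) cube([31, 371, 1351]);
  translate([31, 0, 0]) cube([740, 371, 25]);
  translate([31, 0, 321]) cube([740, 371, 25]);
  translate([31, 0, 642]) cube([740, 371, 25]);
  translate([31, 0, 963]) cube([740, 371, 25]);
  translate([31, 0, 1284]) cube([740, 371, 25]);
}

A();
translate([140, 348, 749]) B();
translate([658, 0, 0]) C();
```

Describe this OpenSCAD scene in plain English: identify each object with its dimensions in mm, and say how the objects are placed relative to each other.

A is a rectangular dining table. The top is 658×1000×49 mm with its upper surface at z = 749 mm. It stands on four 84×84 mm square legs, each inset 36 mm from the nearest pair of top edges, running from the floor to the underside of the top.

B is a wooden ladder with two side rails of 34×62 mm section and 1710 mm height, set 516 mm apart overall. Between them run 5 rectangular rungs (62 mm deep, 30 mm thick), front faces flush with the rails' −y face. The bottom of the first rung is 189 mm above the floor and each subsequent rung is 311 mm higher than the one below.

C is an open bookshelf. Two side panels, each 31 mm thick, 371 mm deep and 1351 mm tall, stand 802 mm apart (outside-to-outside). Between them sit 5 shelves, each 25 mm thick and 371 mm deep, spanning the full gap between the sides. The bottom shelf rests on the floor (its underside at z = 0) and the clear gap between one shelf's top and the next shelf's underside is 296 mm.

The ladder is on top of the table. The bookshelf is against the table's +x side, with their −y faces flush.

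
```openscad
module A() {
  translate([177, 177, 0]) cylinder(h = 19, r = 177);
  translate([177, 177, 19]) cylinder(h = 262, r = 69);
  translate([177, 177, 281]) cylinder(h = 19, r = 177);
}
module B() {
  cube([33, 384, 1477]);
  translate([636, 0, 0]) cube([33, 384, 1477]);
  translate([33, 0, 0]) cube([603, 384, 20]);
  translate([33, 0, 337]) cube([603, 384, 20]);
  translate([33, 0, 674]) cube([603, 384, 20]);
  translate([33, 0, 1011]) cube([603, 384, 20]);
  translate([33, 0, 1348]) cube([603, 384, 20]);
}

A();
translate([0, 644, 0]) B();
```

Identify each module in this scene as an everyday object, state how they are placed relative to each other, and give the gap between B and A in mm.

A is a spool. B is a bookshelf. The bookshelf is on the floor beside the spool on its +y side. The gap between the bookshelf and the spool is 290 mm.

The bookshelf's nearest face is 290 mm from the spool's +y face.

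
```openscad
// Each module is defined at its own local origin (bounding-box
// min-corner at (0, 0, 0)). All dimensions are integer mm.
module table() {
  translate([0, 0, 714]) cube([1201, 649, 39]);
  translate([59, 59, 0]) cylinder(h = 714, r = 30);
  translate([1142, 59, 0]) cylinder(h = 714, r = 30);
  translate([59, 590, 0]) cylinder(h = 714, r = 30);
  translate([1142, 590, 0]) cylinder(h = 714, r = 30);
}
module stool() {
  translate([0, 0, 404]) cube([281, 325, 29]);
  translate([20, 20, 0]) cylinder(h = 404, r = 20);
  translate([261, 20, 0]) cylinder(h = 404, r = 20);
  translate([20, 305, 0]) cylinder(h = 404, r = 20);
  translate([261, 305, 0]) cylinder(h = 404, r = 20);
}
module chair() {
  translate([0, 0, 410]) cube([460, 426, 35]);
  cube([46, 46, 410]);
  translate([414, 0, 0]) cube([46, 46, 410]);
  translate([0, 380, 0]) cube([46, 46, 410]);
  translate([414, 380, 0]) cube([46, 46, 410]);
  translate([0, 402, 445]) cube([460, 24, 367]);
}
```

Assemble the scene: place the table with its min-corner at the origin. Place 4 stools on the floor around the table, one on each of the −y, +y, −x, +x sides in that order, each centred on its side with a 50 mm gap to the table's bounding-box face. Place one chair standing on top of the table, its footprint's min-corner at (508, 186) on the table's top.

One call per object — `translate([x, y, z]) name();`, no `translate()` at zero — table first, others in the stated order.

table();
translate([460, -375, 0]) stool();
translate([460, 699, 0]) stool();
translate([-331, 162, 0]) stool();
translate([1251, 162, 0]) stool();
translate([508, 186, 753]) chair();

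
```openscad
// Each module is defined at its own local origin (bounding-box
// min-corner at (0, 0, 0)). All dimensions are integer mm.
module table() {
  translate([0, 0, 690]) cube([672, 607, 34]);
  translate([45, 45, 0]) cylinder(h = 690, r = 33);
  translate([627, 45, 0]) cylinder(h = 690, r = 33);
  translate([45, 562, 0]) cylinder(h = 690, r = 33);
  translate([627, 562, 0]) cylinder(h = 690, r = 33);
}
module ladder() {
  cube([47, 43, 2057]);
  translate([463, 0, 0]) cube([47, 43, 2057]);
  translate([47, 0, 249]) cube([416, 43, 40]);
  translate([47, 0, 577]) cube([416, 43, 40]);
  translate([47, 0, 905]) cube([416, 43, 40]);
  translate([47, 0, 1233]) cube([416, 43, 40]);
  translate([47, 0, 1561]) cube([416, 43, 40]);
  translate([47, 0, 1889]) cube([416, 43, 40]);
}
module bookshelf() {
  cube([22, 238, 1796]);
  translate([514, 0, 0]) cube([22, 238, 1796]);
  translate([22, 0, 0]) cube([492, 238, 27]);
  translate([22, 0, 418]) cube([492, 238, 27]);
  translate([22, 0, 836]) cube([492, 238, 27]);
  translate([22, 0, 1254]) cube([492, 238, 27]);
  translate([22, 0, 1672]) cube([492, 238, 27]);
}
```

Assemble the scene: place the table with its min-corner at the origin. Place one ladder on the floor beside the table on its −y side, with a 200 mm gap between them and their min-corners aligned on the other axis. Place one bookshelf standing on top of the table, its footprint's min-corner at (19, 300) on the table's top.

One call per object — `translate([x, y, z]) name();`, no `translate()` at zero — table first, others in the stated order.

table();
translate([0, -243, 0]) ladder();
translate([19, 300, 724]) bookshelf();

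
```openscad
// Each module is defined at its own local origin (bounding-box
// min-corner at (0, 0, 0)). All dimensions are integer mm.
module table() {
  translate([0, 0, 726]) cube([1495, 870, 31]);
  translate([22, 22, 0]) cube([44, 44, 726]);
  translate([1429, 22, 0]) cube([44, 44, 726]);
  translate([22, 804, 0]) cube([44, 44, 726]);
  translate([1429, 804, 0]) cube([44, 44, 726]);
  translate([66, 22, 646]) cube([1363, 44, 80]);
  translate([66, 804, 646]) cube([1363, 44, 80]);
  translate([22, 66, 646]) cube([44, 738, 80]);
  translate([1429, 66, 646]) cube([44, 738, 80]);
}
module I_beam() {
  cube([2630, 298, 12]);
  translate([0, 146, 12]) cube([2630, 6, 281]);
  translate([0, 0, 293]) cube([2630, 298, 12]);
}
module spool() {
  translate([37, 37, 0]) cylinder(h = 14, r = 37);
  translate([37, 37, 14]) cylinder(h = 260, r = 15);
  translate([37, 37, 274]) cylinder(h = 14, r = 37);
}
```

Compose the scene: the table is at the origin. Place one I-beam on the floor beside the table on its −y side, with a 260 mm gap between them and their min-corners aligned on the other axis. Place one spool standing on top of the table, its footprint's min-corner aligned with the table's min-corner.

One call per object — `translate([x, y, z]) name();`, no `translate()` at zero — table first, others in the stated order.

table();
translate([0, -558, 0]) I_beam();
translate([0, 0, 757]) spool();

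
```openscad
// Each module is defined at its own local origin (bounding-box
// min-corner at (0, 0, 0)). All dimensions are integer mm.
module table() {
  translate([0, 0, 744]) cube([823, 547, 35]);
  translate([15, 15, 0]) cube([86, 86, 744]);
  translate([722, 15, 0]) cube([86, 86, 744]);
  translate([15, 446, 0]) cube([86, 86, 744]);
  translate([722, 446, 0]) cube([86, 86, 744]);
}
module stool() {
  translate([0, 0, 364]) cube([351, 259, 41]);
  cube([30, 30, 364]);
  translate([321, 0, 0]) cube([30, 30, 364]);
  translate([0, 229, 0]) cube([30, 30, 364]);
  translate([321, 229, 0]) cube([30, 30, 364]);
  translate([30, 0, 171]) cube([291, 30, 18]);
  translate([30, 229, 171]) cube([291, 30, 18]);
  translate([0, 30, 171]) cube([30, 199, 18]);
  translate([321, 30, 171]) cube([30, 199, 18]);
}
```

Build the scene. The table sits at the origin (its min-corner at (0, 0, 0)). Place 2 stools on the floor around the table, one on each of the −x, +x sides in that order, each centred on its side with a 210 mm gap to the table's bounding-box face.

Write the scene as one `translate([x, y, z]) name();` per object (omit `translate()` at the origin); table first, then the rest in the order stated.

table();
translate([-561, 144, 0]) stool();
translate([1033, 144, 0]) stool();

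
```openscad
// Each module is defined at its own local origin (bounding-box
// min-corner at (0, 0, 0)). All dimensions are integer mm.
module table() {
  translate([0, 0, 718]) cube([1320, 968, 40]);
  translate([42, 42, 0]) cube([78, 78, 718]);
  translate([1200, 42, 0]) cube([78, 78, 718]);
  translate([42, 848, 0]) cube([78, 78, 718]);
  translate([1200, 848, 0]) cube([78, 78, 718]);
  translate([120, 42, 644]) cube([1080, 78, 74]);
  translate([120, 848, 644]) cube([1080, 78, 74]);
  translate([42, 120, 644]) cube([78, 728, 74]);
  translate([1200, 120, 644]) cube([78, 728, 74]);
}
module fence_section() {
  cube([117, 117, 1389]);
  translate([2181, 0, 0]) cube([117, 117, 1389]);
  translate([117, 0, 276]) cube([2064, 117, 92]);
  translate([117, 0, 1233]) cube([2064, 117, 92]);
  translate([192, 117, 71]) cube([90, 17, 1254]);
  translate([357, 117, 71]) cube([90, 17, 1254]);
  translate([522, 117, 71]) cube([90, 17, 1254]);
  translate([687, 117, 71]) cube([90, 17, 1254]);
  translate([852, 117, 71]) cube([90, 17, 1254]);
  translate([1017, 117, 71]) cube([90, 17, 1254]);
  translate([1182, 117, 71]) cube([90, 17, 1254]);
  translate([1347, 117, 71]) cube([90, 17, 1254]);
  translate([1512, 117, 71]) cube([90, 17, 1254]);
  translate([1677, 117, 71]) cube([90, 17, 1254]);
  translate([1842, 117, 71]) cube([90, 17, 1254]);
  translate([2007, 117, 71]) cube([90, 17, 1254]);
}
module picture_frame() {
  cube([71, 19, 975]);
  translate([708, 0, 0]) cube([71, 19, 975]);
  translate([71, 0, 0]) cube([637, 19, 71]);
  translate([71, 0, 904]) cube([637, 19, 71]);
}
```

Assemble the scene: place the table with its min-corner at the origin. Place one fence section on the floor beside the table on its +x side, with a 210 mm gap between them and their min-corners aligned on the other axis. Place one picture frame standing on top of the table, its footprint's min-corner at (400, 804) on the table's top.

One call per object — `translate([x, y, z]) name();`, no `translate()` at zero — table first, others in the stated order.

table();
translate([1530, 0, 0]) fence_section();
translate([400, 804, 758]) picture_frame();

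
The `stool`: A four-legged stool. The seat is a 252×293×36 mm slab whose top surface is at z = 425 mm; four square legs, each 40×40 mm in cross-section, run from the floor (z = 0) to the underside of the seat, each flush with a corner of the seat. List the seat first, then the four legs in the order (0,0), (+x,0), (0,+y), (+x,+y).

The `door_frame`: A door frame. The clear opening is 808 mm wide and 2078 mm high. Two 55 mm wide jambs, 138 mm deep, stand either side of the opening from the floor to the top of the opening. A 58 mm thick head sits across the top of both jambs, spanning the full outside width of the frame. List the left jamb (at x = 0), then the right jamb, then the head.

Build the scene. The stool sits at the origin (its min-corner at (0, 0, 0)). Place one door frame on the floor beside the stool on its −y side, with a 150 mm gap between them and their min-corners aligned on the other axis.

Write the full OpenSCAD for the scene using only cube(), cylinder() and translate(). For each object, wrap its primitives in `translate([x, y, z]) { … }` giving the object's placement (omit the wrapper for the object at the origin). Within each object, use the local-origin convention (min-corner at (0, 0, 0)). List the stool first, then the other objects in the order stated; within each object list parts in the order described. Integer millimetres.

translate([0, 0, 389]) cube([252, 293, 36]);
cube([40, 40, 389]);
translate([212, 0, 0]) cube([40, 40, 389]);
translate([0, 253, 0]) cube([40, 40, 389]);
translate([212, 253, 0]) cube([40, 40, 389]);
translate([0, -288, 0]) {
  cube([55, 138, 2078]);
  translate([863, 0, 0]) cube([55, 138, 2078]);
  translate([0, 0, 2078]) cube([918, 138, 58]);
}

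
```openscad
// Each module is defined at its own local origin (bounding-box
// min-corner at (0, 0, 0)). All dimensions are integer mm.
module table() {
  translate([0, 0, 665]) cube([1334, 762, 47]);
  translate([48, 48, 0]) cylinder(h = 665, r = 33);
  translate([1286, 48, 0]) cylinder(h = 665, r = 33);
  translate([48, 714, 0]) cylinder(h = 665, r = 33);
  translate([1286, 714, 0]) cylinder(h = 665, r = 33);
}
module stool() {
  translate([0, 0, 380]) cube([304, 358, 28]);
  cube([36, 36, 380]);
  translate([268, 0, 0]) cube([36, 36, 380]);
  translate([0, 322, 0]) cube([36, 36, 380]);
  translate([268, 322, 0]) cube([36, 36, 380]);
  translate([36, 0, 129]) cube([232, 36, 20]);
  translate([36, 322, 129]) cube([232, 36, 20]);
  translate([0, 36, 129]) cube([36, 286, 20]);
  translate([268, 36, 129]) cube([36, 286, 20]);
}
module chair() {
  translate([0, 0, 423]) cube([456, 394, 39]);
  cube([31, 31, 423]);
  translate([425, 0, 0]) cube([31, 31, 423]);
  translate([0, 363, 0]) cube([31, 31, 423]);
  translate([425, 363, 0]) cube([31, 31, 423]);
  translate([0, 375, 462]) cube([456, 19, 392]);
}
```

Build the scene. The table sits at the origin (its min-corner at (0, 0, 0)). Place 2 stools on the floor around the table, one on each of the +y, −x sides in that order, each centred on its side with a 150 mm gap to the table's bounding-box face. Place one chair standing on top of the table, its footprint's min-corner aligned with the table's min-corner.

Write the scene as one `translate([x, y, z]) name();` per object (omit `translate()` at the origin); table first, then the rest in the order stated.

table();
translate([515, 912, 0]) stool();
translate([-454, 202, 0]) stool();
translate([0, 0, 712]) chair();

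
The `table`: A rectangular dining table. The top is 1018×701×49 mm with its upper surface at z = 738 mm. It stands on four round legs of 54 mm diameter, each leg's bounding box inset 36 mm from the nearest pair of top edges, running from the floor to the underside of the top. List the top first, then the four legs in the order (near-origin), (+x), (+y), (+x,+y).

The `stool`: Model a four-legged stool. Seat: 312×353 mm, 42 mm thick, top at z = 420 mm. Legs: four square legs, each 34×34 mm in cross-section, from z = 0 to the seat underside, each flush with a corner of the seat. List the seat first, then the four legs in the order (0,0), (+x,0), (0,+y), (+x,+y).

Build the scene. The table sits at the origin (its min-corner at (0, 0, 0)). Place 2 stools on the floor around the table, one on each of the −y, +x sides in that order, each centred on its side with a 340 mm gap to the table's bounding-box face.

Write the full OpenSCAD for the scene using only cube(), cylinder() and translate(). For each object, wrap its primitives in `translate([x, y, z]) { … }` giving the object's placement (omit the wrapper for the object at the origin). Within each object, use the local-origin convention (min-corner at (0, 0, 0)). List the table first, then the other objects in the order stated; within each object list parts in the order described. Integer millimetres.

translate([0, 0, 689]) cube([1018, 701, 49]);
translate([63, 63, 0]) cylinder(h = 689, r = 27);
translate([955, 63, 0]) cylinder(h = 689, r = 27);
translate([63, 638, 0]) cylinder(h = 689, r = 27);
translate([955, 638, 0]) cylinder(h = 689, r = 27);
translate([353, -693, 0]) {
  translate([0, 0, 378]) cube([312, 353, 42]);
  cube([34, 34, 378]);
  translate([278, 0, 0]) cube([34, 34, 378]);
  translate([0, 319, 0]) cube([34, 34, 378]);
  translate([278, 319, 0]) cube([34, 34, 378]);
}
translate([1358, 174, 0]) {
  translate([0, 0, 378]) cube([312, 353, 42]);
  cube([34, 34, 378]);
  translate([278, 0, 0]) cube([34, 34, 378]);
  translate([0, 319, 0]) cube([34, 34, 378]);
  translate([278, 319, 0]) cube([34, 34, 378]);
}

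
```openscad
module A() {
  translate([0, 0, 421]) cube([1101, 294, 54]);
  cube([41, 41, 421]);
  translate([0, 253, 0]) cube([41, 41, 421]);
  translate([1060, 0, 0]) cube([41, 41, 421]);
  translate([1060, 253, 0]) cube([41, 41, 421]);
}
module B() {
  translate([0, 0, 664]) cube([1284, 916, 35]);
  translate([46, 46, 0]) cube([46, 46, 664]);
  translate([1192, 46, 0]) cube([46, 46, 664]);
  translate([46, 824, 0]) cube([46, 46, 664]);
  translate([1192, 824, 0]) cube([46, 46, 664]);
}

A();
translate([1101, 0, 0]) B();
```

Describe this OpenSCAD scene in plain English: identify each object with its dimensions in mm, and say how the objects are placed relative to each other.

A is a bench: a 1101×294 mm seat slab, 54 mm thick, top at z = 475 mm, on four 41×41 mm square legs flush with the seat corners and standing on z = 0.

B is a table with a 1284×916 mm rectangular top, 35 mm thick, top surface at z = 699 mm, supported by four 46×46 mm square legs, each inset 46 mm from the nearest pair of top edges, running from the floor.

The table is against the bench's +x side, with their −y faces flush.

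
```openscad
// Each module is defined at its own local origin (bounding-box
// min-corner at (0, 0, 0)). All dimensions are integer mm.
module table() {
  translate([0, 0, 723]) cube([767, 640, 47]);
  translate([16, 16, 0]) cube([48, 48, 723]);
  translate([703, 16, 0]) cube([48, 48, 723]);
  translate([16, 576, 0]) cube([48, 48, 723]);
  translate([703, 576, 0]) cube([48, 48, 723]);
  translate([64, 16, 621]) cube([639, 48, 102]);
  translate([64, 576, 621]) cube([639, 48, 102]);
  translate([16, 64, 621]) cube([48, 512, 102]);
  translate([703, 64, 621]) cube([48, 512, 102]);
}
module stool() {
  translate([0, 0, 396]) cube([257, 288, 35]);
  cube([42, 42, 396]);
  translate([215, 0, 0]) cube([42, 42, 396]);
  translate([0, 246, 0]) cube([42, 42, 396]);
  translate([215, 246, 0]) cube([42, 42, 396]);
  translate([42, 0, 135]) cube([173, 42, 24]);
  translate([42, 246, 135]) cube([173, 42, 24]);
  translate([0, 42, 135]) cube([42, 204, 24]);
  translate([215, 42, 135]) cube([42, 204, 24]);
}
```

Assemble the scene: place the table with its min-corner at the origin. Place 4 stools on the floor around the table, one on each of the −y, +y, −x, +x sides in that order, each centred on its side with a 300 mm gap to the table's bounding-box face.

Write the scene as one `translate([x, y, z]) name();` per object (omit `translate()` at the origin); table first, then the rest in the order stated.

table();
translate([255, -588, 0]) stool();
translate([255, 940, 0]) stool();
translate([-557, 176, 0]) stool();
translate([1067, 176, 0]) stool();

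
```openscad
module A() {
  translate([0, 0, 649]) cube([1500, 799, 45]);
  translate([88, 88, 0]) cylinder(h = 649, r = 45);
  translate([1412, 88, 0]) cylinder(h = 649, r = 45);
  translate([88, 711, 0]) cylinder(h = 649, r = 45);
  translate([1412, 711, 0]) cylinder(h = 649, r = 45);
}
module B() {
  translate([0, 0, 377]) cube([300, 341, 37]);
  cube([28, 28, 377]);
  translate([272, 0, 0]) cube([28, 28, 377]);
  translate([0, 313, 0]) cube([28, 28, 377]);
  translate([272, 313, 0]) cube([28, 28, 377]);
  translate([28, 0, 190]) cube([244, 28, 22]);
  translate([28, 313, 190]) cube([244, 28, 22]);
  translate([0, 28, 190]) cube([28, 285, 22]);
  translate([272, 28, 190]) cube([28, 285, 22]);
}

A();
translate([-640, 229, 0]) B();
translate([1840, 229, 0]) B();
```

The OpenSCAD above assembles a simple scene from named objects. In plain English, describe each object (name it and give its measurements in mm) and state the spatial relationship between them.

A is a table with a 1500×799 mm rectangular top, 45 mm thick, top surface at z = 694 mm, supported by four round legs of 90 mm diameter, each leg's bounding box inset 43 mm from the nearest pair of top edges, running from the floor.

B is a four-legged stool. The seat is 300×341 mm, 37 mm thick, top at z = 414 mm. It stands on four square legs, each 28×28 mm in cross-section, from z = 0 to the seat underside, each flush with a corner of the seat. Four stretchers, 28 mm wide and 22 mm tall, connect adjacent legs with their undersides at z = 190 mm, each running between the inner faces of the legs it joins and aligned with the legs' outer faces on the other axis.

Two stools sit around the table at the −x, +x sides.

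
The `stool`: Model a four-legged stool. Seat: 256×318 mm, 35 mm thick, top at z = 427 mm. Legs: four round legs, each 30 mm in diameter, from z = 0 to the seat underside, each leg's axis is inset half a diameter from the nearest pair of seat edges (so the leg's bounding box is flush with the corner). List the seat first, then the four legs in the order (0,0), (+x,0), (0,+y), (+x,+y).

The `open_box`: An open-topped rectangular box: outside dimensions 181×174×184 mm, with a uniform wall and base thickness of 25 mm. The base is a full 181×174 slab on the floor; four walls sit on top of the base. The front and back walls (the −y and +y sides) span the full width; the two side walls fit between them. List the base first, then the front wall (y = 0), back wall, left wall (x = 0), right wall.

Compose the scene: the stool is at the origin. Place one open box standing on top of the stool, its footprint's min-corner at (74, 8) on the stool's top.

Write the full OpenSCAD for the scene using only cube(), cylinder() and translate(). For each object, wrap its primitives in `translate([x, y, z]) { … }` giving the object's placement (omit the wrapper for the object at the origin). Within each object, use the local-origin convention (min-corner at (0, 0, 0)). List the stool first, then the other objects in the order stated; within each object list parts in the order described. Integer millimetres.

translate([0, 0, 392]) cube([256, 318, 35]);
translate([15, 15, 0]) cylinder(h = 392, r = 15);
translate([241, 15, 0]) cylinder(h = 392, r = 15);
translate([15, 303, 0]) cylinder(h = 392, r = 15);
translate([241, 303, 0]) cylinder(h = 392, r = 15);
translate([74, 8, 427]) {
  cube([181, 174, 25]);
  translate([0, 0, 25]) cube([181, 25, 159]);
  translate([0, 149, 25]) cube([181, 25, 159]);
  translate([0, 25, 25]) cube([25, 124, 159]);
  translate([156, 25, 25]) cube([25, 124, 159]);
}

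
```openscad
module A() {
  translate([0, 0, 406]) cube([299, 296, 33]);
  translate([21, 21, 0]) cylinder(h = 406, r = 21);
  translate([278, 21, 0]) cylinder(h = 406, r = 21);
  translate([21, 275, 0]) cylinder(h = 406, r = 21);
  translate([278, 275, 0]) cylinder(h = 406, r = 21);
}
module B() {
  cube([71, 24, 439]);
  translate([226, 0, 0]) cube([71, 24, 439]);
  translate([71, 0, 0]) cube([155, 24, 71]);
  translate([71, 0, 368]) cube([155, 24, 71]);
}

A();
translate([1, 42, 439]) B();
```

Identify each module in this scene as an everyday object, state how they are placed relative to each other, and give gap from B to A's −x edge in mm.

The picture frame's min-x is at 1; the stool's min-x is 0; gap = 1 mm.

A is a stool. B is a picture frame. The picture frame is on top of the stool. The gap from the picture frame to the stool's −x edge is 1 mm.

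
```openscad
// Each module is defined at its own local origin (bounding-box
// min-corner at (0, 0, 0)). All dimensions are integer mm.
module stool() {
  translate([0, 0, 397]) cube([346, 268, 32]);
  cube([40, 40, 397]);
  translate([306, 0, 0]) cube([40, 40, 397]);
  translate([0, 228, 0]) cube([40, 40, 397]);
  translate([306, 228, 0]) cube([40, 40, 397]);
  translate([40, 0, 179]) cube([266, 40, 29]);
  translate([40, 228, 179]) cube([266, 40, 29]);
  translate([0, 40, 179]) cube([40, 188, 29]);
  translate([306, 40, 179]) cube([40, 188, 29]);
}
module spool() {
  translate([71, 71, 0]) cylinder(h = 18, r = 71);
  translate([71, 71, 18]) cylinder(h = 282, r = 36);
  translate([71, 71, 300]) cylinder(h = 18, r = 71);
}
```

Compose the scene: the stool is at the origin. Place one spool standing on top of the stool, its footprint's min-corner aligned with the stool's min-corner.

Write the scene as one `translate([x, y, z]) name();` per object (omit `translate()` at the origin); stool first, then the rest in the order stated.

stool();
translate([0, 0, 429]) spool();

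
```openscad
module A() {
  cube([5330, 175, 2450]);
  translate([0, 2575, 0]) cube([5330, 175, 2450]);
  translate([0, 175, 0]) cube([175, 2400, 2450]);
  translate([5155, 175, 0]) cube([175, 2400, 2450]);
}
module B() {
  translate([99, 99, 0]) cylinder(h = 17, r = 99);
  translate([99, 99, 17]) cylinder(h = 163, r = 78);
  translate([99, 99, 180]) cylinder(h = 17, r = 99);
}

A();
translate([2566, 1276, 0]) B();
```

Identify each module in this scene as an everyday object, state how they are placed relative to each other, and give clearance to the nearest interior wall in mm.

Clearances: x = 2391, y = 1101; minimum 1101 mm.

A is a house frame. B is a spool. The spool sits inside the house frame, centred. The clearance to the nearest interior wall is 1101 mm.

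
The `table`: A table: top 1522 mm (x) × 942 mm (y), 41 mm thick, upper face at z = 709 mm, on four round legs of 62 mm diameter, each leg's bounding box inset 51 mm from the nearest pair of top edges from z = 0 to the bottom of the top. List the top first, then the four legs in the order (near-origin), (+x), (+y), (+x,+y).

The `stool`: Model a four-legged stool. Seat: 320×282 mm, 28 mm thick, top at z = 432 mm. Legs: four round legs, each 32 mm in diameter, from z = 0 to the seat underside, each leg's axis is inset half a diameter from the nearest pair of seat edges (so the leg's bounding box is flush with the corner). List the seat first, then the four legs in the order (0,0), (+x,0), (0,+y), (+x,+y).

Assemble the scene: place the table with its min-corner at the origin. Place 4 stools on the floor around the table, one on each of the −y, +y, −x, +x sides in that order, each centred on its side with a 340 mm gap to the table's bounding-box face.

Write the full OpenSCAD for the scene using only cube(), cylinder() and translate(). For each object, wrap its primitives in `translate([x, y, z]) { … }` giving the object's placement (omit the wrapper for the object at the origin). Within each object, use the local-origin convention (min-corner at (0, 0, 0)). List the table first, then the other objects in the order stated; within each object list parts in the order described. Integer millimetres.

translate([0, 0, 668]) cube([1522, 942, 41]);
translate([82, 82, 0]) cylinder(h = 668, r = 31);
translate([1440, 82, 0]) cylinder(h = 668, r = 31);
translate([82, 860, 0]) cylinder(h = 668, r = 31);
translate([1440, 860, 0]) cylinder(h = 668, r = 31);
translate([601, -622, 0]) {
  translate([0, 0, 404]) cube([320, 282, 28]);
  translate([16, 16, 0]) cylinder(h = 404, r = 16);
  translate([304, 16, 0]) cylinder(h = 404, r = 16);
  translate([16, 266, 0]) cylinder(h = 404, r = 16);
  translate([304, 266, 0]) cylinder(h = 404, r = 16);
}
translate([601, 1282, 0]) {
  translate([0, 0, 404]) cube([320, 282, 28]);
  translate([16, 16, 0]) cylinder(h = 404, r = 16);
  translate([304, 16, 0]) cylinder(h = 404, r = 16);
  translate([16, 266, 0]) cylinder(h = 404, r = 16);
  translate([304, 266, 0]) cylinder(h = 404, r = 16);
}
translate([-660, 330, 0]) {
  translate([0, 0, 404]) cube([320, 282, 28]);
  translate([16, 16, 0]) cylinder(h = 404, r = 16);
  translate([304, 16, 0]) cylinder(h = 404, r = 16);
  translate([16, 266, 0]) cylinder(h = 404, r = 16);
  translate([304, 266, 0]) cylinder(h = 404, r = 16);
}
translate([1862, 330, 0]) {
  translate([0, 0, 404]) cube([320, 282, 28]);
  translate([16, 16, 0]) cylinder(h = 404, r = 16);
  translate([304, 16, 0]) cylinder(h = 404, r = 16);
  translate([16, 266, 0]) cylinder(h = 404, r = 16);
  translate([304, 266, 0]) cylinder(h = 404, r = 16);
}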